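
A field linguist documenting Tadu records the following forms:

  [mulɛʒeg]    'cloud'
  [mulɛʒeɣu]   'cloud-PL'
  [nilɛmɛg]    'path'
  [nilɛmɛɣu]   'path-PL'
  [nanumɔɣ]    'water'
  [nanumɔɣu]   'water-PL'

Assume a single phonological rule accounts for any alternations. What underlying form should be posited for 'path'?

In [nilɛmɛg] and [nilɛmɛɣu] the final segment of 'path' alternates: [g] ~ [ɣ].
But 'water' keeps [ɣ] in both environments ([nanumɔɣ], [nanumɔɣu]), so there is no rule changing /ɣ/ to [g] in isolation.
Therefore /g/ is basic and [ɣ] is derived by intervocalic spirantization (voiced stops become fricatives between vowels).

/nilɛmɛg/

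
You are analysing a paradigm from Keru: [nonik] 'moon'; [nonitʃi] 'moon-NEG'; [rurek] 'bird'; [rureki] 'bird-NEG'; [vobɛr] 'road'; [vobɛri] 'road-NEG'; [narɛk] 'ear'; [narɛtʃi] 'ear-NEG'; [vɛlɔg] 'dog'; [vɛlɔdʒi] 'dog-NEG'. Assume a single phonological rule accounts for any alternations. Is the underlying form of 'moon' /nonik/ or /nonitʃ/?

/nonitʃ/

The stem for 'moon' ends in [k] in [nonik] but [tʃ] in [nonitʃi].
If /k/ were underlying and a rule turned it into [tʃ] before the NEG suffix, 'bird' would also alternate; but it has [k] in both [rurek] and [rureki].
The underlying segment must be /tʃ/; palato-alveolar /tʃ/ and /dʒ/ become [k] and [g] when no front vowel follows, yielding [k] there.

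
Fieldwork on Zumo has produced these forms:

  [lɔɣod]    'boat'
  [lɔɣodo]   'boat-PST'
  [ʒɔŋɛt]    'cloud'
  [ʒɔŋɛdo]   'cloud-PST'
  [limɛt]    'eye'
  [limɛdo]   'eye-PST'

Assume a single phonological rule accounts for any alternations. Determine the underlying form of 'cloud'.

'cloud' shows [t] ~ [d] at the end of the stem ([ʒɔŋɛt] vs [ʒɔŋɛdo]).
But 'boat' keeps [d] in both environments ([lɔɣod], [lɔɣodo]), so there is no rule changing /d/ to [t] in isolation.
So /t/ is underlying, and a rule of intervocalic voicing — voiceless stops become voiced between vowels — gives [d].
Hence 'cloud' is /ʒɔŋɛt/ underlyingly.

/ʒɔŋɛt/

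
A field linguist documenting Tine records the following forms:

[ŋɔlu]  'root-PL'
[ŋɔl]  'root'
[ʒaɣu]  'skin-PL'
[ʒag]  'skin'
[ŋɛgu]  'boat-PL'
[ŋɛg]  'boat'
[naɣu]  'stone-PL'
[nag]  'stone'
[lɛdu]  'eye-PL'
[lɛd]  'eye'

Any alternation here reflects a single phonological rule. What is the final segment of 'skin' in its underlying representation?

/ɣ/

The root 'skin' surfaces as [ʒaɣu] and [ʒag], with a stem-final [ɣ] ~ [g] alternation.
The stem 'boat' ([ŋɛgu], [ŋɛg]) shows [g] unchanged in both environments, so [g] cannot be basic with [ɣ] derived before the PL suffix.
The underlying segment must be /ɣ/; voiced fricatives become stops word-finally, yielding [g] there.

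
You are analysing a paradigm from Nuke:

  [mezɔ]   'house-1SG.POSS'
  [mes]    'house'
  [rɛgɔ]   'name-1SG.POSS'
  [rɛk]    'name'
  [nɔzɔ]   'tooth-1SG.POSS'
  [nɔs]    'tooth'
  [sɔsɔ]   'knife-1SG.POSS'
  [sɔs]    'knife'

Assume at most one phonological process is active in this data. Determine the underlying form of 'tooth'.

In [nɔzɔ] and [nɔs] the final segment of 'tooth' alternates: [z] ~ [s].
But 'knife' keeps [s] in both environments ([sɔsɔ], [sɔs]), so there is no rule changing /s/ to [z] before the 1SG.POSS suffix.
So /z/ is underlying, and a rule of word-final obstruent devoicing — voiced obstruents become voiceless word-finally — gives [s].
The underlying form of 'tooth' is therefore /nɔz/.

/nɔz/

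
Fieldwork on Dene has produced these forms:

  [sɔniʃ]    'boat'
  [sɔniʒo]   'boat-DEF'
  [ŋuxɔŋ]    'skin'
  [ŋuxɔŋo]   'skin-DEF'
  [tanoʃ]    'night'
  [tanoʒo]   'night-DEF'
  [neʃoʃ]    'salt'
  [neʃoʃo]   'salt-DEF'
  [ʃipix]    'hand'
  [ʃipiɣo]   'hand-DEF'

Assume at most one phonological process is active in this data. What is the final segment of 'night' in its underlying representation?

/ʒ/

In [tanoʃ] and [tanoʒo] the final segment of 'night' alternates: [ʃ] ~ [ʒ].
If /ʃ/ were underlying and a rule turned it into [ʒ] before the DEF suffix, 'salt' would also alternate; but it has [ʃ] in both [neʃoʃ] and [neʃoʃo].
The alternation reflects word-final obstruent devoicing: voiced obstruents become voiceless word-finally. /ʒ/ is underlying.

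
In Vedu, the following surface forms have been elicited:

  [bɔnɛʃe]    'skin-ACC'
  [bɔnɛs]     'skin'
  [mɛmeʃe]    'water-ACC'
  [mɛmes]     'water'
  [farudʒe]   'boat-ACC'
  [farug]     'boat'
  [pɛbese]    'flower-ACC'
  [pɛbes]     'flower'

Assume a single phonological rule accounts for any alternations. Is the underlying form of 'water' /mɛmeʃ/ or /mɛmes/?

/mɛmeʃ/

In [mɛmeʃe] and [mɛmes] the final segment of 'water' alternates: [ʃ] ~ [s].
The stem 'flower' ([pɛbese], [pɛbes]) shows [s] unchanged in both environments, so [s] cannot be basic with [ʃ] derived before the ACC suffix.
Therefore /ʃ/ is basic and [s] is derived by depalatalization (palato-alveolar /dʒ/ and /ʃ/ become [g] and [s] when no front vowel follows).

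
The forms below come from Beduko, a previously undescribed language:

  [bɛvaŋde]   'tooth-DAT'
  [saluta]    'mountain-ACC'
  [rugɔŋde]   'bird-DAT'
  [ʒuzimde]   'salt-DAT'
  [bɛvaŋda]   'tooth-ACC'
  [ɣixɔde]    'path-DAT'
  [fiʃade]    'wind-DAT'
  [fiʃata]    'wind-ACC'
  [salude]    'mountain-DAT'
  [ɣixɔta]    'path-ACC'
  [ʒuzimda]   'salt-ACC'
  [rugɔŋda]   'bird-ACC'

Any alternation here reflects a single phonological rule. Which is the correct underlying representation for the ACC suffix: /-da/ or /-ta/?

/-ta/

The ACC morpheme has two allomorphs, [-da] and [-ta].
By contrast the DAT suffix keeps its initial [d] throughout — that segment must be underlying.
So the underlying form is /-ta/, and voiceless stops become voiced after a nasal.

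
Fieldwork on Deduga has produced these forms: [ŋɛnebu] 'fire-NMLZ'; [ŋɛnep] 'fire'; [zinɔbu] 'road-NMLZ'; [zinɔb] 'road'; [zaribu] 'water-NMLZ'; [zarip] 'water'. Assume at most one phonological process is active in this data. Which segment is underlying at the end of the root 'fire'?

/p/

'fire' shows [b] ~ [p] at the end of the stem ([ŋɛnebu] vs [ŋɛnep]).
The stem 'road' ([zinɔbu], [zinɔb]) shows [b] unchanged in both environments, so [b] cannot be basic with [p] derived in isolation.
So /p/ is underlying, and a rule of intervocalic voicing — voiceless stops become voiced between vowels — gives [b].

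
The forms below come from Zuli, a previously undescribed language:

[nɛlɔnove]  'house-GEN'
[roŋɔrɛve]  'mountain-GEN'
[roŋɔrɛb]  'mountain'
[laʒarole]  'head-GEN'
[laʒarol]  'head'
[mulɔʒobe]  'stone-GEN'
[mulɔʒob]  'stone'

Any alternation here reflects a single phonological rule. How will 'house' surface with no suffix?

The stem for 'mountain' ends in [v] in [roŋɔrɛve] but [b] in [roŋɔrɛb].
Compare 'stone', with invariant [b] in [mulɔʒobe] and [mulɔʒob]: an analysis with underlying /b/ and a rule producing [v] before the GEN suffix would wrongly predict alternation here too.
So /v/ is underlying, and a rule of word-final hardening — voiced fricatives become stops word-finally — gives [b].
The one attested form of 'house', [nɛlɔnove], shows underlying /nɛlɔnov/. Applying the same rule word-finally gives [nɛlɔnob].

[nɛlɔnob]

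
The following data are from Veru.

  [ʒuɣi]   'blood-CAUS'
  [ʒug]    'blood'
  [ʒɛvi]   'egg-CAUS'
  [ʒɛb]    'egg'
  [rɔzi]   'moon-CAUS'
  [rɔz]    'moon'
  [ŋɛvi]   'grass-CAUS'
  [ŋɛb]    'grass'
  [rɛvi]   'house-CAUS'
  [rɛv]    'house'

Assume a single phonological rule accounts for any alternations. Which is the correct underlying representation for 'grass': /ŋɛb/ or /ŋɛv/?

'grass' shows [v] ~ [b] at the end of the stem ([ŋɛvi] vs [ŋɛb]).
But 'house' keeps [v] in both environments ([rɛvi], [rɛv]), so there is no rule changing /v/ to [b] in isolation.
So /b/ is underlying, and a rule of intervocalic spirantization — voiced stops become fricatives between vowels — gives [v].

/ŋɛb/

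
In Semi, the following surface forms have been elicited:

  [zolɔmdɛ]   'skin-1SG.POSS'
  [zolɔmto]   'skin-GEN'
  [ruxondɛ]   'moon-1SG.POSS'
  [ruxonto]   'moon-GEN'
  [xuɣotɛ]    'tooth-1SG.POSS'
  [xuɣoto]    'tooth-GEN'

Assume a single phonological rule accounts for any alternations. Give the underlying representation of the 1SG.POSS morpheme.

The 1SG.POSS morpheme has two allomorphs, [-dɛ] and [-tɛ].
By contrast the GEN suffix keeps its initial [t] throughout — that segment must be underlying.
The 1SG.POSS suffix is therefore /-dɛ/ underlyingly, with post-vocalic devoicing: voiced stops become voiceless after a vowel.

/-dɛ/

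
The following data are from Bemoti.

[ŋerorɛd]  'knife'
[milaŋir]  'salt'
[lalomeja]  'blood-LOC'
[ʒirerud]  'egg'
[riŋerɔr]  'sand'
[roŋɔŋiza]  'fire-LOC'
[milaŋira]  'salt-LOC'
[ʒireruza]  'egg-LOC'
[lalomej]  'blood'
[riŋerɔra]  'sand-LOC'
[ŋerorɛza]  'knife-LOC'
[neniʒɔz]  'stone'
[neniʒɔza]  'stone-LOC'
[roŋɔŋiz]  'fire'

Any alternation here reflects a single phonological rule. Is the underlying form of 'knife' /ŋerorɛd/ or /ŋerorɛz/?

/ŋerorɛd/

'knife' shows [z] ~ [d] at the end of the stem ([ŋerorɛza] vs [ŋerorɛd]).
But 'fire' keeps [z] in both environments ([roŋɔŋiza], [roŋɔŋiz]), so there is no rule changing /z/ to [d] in isolation.
Therefore /d/ is basic and [z] is derived by intervocalic spirantization (voiced stops become fricatives between vowels).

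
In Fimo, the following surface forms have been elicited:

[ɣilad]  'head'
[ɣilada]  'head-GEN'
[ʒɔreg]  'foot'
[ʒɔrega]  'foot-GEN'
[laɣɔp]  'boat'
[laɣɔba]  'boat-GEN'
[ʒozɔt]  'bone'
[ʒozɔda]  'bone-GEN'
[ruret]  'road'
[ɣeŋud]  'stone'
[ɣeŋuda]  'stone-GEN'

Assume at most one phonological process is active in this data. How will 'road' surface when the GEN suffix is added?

'bone' shows [t] ~ [d] at the end of the stem ([ʒozɔt] vs [ʒozɔda]).
Compare 'stone', with invariant [d] in [ɣeŋud] and [ɣeŋuda]: an analysis with underlying /d/ and a rule producing [t] in isolation would wrongly predict alternation here too.
The underlying segment must be /t/; voiceless stops become voiced between vowels, yielding [d] there.
From [ruret] the stem 'road' is /ruret/; between vowels this yields [rureda].

[rureda]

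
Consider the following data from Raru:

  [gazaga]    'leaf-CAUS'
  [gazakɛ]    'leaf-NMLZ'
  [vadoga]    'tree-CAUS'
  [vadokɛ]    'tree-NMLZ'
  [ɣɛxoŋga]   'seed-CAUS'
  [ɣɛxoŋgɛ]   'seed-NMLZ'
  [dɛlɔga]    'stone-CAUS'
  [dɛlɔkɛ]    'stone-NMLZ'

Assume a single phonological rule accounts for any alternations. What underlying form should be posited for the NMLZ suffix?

/-kɛ/

The NMLZ suffix surfaces as [-gɛ] and [-kɛ], depending on the final segment of the stem.
The CAUS suffix, which begins with [g], is invariant after every stem; so [g] is not altered by any rule here.
So the underlying form is /-kɛ/, and voiceless stops become voiced after a nasal.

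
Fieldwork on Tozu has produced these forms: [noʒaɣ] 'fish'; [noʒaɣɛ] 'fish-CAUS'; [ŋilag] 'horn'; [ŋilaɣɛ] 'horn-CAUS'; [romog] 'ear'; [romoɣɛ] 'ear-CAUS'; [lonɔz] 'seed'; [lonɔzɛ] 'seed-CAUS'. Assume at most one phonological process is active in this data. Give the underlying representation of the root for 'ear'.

/romog/

In [romog] and [romoɣɛ] the final segment of 'ear' alternates: [g] ~ [ɣ].
The stem 'fish' ([noʒaɣ], [noʒaɣɛ]) shows [ɣ] unchanged in both environments, so [ɣ] cannot be basic with [g] derived in isolation.
So /g/ is underlying, and a rule of intervocalic spirantization — voiced stops become fricatives between vowels — gives [ɣ].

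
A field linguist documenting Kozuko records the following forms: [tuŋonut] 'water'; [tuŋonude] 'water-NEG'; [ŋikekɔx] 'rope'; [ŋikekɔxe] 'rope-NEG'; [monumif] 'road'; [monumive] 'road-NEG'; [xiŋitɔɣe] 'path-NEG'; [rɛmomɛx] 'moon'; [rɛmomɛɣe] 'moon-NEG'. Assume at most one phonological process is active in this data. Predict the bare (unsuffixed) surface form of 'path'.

[xiŋitɔx]

'moon' shows [x] ~ [ɣ] at the end of the stem ([rɛmomɛx] vs [rɛmomɛɣe]).
But 'rope' keeps [x] in both environments ([ŋikekɔx], [ŋikekɔxe]), so there is no rule changing /x/ to [ɣ] before the NEG suffix.
Therefore /ɣ/ is basic and [x] is derived by word-final obstruent devoicing (voiced obstruents become voiceless word-finally).
From [xiŋitɔɣe] the stem 'path' is /xiŋitɔɣ/; word-finally this yields [xiŋitɔx].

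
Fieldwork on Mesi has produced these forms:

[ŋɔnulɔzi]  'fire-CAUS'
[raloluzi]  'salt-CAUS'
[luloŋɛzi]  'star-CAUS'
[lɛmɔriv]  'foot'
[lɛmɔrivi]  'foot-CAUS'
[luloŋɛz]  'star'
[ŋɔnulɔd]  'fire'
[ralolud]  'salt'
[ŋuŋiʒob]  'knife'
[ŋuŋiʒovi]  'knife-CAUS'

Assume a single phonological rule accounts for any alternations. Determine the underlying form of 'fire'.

/ŋɔnulɔd/

The root 'fire' surfaces as [ŋɔnulɔd] and [ŋɔnulɔzi], with a stem-final [d] ~ [z] alternation.
If /z/ were underlying and a rule turned it into [d] in isolation, 'star' would also alternate; but it has [z] in both [luloŋɛz] and [luloŋɛzi].
The underlying segment must be /d/; voiced stops become fricatives between vowels, yielding [z] there.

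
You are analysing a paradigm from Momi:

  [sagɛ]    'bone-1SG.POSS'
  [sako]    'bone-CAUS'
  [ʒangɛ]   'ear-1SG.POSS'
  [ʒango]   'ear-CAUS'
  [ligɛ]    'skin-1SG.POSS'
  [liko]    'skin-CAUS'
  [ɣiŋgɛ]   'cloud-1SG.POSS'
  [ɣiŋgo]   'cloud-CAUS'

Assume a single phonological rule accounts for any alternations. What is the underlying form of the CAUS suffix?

/-ko/

The CAUS suffix surfaces as [-go] and [-ko], depending on the final segment of the stem.
By contrast the 1SG.POSS suffix keeps its initial [g] throughout — that segment must be underlying.
The CAUS suffix is therefore /-ko/ underlyingly, with post-nasal voicing: voiceless stops become voiced after a nasal.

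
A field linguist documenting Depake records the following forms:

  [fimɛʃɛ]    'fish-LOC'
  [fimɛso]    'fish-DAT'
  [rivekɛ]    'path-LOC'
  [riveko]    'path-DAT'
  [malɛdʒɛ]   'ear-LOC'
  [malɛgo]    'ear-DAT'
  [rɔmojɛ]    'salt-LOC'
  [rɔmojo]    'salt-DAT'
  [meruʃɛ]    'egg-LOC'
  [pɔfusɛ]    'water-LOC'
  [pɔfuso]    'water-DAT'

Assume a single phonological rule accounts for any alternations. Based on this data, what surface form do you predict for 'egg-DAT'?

[meruso]

In [fimɛʃɛ] and [fimɛso] the final segment of 'fish' alternates: [ʃ] ~ [s].
The stem 'water' ([pɔfusɛ], [pɔfuso]) shows [s] unchanged in both environments, so [s] cannot be basic with [ʃ] derived before the LOC suffix.
The alternation reflects depalatalization: palato-alveolar /dʒ/ and /ʃ/ become [g] and [s] when no front vowel follows. /ʃ/ is underlying.
The one attested form of 'egg', [meruʃɛ], shows underlying /meruʃ/. Applying the same rule when no front vowel follows gives [meruso].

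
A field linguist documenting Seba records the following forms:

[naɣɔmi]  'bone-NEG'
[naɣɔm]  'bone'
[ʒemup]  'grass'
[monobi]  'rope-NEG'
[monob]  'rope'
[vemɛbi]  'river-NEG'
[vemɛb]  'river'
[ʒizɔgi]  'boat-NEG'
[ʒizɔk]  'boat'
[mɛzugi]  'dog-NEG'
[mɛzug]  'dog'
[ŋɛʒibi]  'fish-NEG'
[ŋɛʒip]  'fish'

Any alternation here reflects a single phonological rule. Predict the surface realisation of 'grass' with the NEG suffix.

[ʒemubi]

In [ŋɛʒibi] and [ŋɛʒip] the final segment of 'fish' alternates: [b] ~ [p].
If /b/ were underlying and a rule turned it into [p] in isolation, 'river' would also alternate; but it has [b] in both [vemɛbi] and [vemɛb].
So /p/ is underlying, and a rule of intervocalic voicing — voiceless stops become voiced between vowels — gives [b].
The one attested form of 'grass', [ʒemup], shows underlying /ʒemup/. Applying the same rule between vowels gives [ʒemubi].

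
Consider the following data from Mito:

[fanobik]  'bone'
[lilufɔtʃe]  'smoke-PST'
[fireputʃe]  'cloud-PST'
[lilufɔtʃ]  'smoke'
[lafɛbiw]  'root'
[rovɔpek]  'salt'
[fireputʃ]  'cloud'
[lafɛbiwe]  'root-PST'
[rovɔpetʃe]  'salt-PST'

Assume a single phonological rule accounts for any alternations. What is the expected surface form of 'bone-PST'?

The stem for 'salt' ends in [tʃ] in [rovɔpetʃe] but [k] in [rovɔpek].
Compare 'smoke', with invariant [tʃ] in [lilufɔtʃe] and [lilufɔtʃ]: an analysis with underlying /tʃ/ and a rule producing [k] in isolation would wrongly predict alternation here too.
The underlying segment must be /k/; /k/ becomes palato-alveolar [tʃ] before a front vowel, yielding [tʃ] there.
The one attested form of 'bone', [fanobik], shows underlying /fanobik/. Applying the same rule before a front vowel gives [fanobitʃe].

[fanobitʃe]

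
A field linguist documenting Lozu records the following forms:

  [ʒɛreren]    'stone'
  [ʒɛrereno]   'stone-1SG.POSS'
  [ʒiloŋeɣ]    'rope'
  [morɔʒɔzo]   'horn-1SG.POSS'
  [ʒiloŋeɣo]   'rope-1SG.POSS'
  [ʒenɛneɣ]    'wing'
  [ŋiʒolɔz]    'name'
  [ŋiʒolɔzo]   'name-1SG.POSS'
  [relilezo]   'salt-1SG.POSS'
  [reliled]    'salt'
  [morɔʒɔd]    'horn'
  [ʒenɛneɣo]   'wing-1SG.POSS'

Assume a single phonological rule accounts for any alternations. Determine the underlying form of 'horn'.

The stem for 'horn' ends in [d] in [morɔʒɔd] but [z] in [morɔʒɔzo].
If /z/ were underlying and a rule turned it into [d] in isolation, 'name' would also alternate; but it has [z] in both [ŋiʒolɔz] and [ŋiʒolɔzo].
The alternation reflects intervocalic spirantization: voiced stops become fricatives between vowels. /d/ is underlying.

/morɔʒɔd/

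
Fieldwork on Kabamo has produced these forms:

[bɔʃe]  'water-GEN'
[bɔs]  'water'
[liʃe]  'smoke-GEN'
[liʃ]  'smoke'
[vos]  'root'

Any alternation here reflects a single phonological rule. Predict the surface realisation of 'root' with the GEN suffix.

[voʃe]

In [bɔʃe] and [bɔs] the final segment of 'water' alternates: [ʃ] ~ [s].
Compare 'smoke', with invariant [ʃ] in [liʃe] and [liʃ]: an analysis with underlying /ʃ/ and a rule producing [s] in isolation would wrongly predict alternation here too.
Therefore /s/ is basic and [ʃ] is derived by palatalization before a front vowel (/s/ becomes palato-alveolar [ʃ] before a front vowel).
The one attested form of 'root', [vos], shows underlying /vos/. Applying the same rule before a front vowel gives [voʃe].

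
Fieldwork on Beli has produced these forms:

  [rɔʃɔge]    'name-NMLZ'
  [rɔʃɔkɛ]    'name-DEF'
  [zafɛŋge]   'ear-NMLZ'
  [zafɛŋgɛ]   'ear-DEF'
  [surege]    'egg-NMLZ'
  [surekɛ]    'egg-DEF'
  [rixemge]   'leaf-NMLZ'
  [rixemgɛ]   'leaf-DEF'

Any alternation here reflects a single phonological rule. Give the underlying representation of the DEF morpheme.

The DEF suffix surfaces as [-gɛ] and [-kɛ], depending on the final segment of the stem.
By contrast the NMLZ suffix keeps its initial [g] throughout — that segment must be underlying.
So the underlying form is /-kɛ/, and voiceless stops become voiced after a nasal.

/-kɛ/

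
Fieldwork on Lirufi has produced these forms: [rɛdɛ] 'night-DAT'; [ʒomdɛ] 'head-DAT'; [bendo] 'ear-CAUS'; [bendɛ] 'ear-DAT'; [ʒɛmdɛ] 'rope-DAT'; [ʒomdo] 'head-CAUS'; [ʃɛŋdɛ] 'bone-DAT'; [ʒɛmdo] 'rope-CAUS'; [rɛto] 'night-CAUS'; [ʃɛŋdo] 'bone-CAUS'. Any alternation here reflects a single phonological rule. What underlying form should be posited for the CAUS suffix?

/-to/

The CAUS suffix surfaces as [-do] and [-to], depending on the final segment of the stem.
By contrast the DAT suffix keeps its initial [d] throughout — that segment must be underlying.
So the underlying form is /-to/, and voiceless stops become voiced after a nasal.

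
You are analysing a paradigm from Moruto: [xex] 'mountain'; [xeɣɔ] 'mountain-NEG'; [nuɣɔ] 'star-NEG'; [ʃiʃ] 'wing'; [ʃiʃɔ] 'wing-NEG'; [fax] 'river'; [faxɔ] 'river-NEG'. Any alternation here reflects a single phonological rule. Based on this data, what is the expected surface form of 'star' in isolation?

'mountain' shows [x] ~ [ɣ] at the end of the stem ([xex] vs [xeɣɔ]).
If /x/ were underlying and a rule turned it into [ɣ] before the NEG suffix, 'river' would also alternate; but it has [x] in both [fax] and [faxɔ].
The underlying segment must be /ɣ/; voiced obstruents become voiceless word-finally, yielding [x] there.
The one attested form of 'star', [nuɣɔ], shows underlying /nuɣ/. Applying the same rule word-finally gives [nux].

[nux]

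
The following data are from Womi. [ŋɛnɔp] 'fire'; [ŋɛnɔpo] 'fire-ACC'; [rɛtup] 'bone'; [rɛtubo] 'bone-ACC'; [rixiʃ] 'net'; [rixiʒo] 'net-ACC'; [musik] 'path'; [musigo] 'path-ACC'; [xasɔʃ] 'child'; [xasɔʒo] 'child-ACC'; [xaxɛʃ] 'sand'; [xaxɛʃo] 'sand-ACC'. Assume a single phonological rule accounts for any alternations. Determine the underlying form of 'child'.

The root 'child' surfaces as [xasɔʃ] and [xasɔʒo], with a stem-final [ʃ] ~ [ʒ] alternation.
Compare 'sand', with invariant [ʃ] in [xaxɛʃ] and [xaxɛʃo]: an analysis with underlying /ʃ/ and a rule producing [ʒ] before the ACC suffix would wrongly predict alternation here too.
Therefore /ʒ/ is basic and [ʃ] is derived by word-final obstruent devoicing (voiced obstruents become voiceless word-finally).

/xasɔʒ/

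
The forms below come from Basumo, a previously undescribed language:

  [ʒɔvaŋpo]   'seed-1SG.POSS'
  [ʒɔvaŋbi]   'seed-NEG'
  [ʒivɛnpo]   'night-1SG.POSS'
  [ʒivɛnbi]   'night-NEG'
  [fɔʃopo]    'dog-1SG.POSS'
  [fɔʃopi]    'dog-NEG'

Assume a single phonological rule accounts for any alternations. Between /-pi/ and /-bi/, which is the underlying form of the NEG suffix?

/-bi/

The NEG morpheme has two allomorphs, [-bi] and [-pi].
The 1SG.POSS suffix, which begins with [p], is invariant after every stem; so [p] is not altered by any rule here.
So the underlying form is /-bi/, and voiced stops become voiceless after a vowel.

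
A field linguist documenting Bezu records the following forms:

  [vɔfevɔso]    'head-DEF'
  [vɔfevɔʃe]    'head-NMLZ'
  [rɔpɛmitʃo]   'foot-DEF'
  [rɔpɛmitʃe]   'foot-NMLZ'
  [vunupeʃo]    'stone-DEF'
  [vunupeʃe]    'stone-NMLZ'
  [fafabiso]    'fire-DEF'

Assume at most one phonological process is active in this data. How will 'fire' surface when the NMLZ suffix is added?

[fafabiʃe]

'head' shows [s] ~ [ʃ] at the end of the stem ([vɔfevɔso] vs [vɔfevɔʃe]).
But 'stone' keeps [ʃ] in both environments ([vunupeʃo], [vunupeʃe]), so there is no rule changing /ʃ/ to [s] before the DEF suffix.
The underlying segment must be /s/; /s/ becomes palato-alveolar [ʃ] before a front vowel, yielding [ʃ] there.
From [fafabiso] the stem 'fire' is /fafabis/; before a front vowel this yields [fafabiʃe].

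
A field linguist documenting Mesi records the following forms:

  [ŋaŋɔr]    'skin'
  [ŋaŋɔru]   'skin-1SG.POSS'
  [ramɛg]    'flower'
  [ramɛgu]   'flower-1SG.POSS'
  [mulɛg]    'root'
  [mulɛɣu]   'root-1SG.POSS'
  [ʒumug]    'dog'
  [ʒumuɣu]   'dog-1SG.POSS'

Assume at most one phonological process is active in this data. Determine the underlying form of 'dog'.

The stem for 'dog' ends in [g] in [ʒumug] but [ɣ] in [ʒumuɣu].
The stem 'flower' ([ramɛg], [ramɛgu]) shows [g] unchanged in both environments, so [g] cannot be basic with [ɣ] derived before the 1SG.POSS suffix.
The underlying segment must be /ɣ/; voiced fricatives become stops word-finally, yielding [g] there.
Hence 'dog' is /ʒumuɣ/ underlyingly.

/ʒumuɣ/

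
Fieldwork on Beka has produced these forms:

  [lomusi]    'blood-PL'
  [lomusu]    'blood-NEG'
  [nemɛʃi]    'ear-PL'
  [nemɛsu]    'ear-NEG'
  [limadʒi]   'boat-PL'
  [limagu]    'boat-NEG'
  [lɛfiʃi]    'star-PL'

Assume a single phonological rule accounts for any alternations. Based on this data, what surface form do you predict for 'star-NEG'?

[lɛfisu]

In [nemɛʃi] and [nemɛsu] the final segment of 'ear' alternates: [ʃ] ~ [s].
But 'blood' keeps [s] in both environments ([lomusi], [lomusu]), so there is no rule changing /s/ to [ʃ] before the PL suffix.
The alternation reflects depalatalization: palato-alveolar /dʒ/ and /ʃ/ become [g] and [s] when no front vowel follows. /ʃ/ is underlying.
From [lɛfiʃi] the stem 'star' is /lɛfiʃ/; when no front vowel follows this yields [lɛfisu].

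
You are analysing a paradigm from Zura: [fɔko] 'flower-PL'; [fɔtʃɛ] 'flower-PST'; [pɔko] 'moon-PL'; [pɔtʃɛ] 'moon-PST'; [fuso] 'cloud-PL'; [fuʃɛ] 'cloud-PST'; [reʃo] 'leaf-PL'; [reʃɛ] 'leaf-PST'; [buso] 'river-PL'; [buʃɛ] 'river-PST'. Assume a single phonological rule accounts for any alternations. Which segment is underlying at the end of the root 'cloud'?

'cloud' shows [s] ~ [ʃ] at the end of the stem ([fuso] vs [fuʃɛ]).
But 'leaf' keeps [ʃ] in both environments ([reʃo], [reʃɛ]), so there is no rule changing /ʃ/ to [s] before the PL suffix.
So /s/ is underlying, and a rule of palatalization before a front vowel — /k/ and /s/ become palato-alveolar [tʃ] and [ʃ] before a front vowel — gives [ʃ].

/s/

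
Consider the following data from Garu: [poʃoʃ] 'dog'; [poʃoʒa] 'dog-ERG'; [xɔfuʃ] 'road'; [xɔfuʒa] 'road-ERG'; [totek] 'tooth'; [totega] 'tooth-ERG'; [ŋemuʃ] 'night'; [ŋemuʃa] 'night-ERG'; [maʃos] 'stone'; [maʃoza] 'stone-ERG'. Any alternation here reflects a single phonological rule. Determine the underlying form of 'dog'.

/poʃoʒ/

The stem for 'dog' ends in [ʃ] in [poʃoʃ] but [ʒ] in [poʃoʒa].
The stem 'night' ([ŋemuʃ], [ŋemuʃa]) shows [ʃ] unchanged in both environments, so [ʃ] cannot be basic with [ʒ] derived before the ERG suffix.
The underlying segment must be /ʒ/; voiced obstruents become voiceless word-finally, yielding [ʃ] there.
Hence 'dog' is /poʃoʒ/ underlyingly.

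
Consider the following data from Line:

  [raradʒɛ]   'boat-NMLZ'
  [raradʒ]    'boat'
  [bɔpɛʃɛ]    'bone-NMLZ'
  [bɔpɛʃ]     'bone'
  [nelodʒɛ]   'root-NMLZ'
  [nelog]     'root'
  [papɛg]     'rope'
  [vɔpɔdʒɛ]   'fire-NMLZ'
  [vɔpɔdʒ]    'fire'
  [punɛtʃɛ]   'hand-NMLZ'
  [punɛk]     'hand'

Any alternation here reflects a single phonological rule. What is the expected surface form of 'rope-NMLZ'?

The stem for 'root' ends in [dʒ] in [nelodʒɛ] but [g] in [nelog].
Compare 'boat', with invariant [dʒ] in [raradʒɛ] and [raradʒ]: an analysis with underlying /dʒ/ and a rule producing [g] in isolation would wrongly predict alternation here too.
Therefore /g/ is basic and [dʒ] is derived by palatalization before a front vowel (/k/ and /g/ become palato-alveolar [tʃ] and [dʒ] before a front vowel).
From [papɛg] the stem 'rope' is /papɛg/; before a front vowel this yields [papɛdʒɛ].

[papɛdʒɛ]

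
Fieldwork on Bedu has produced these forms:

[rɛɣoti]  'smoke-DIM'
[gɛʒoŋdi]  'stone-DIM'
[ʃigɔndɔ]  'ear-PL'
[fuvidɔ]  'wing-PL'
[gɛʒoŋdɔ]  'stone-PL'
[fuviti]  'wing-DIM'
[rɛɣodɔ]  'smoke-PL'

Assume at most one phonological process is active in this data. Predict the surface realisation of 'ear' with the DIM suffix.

The DIM suffix surfaces as [-di] and [-ti], depending on the final segment of the stem.
The PL suffix, which begins with [d], is invariant after every stem; so [d] is not altered by any rule here.
The DIM suffix is therefore /-ti/ underlyingly, with post-nasal voicing: voiceless stops become voiced after a nasal.
After 'ear', which ends in a nasal, the suffix surfaces as [-di], giving [ʃigɔndi].

[ʃigɔndi]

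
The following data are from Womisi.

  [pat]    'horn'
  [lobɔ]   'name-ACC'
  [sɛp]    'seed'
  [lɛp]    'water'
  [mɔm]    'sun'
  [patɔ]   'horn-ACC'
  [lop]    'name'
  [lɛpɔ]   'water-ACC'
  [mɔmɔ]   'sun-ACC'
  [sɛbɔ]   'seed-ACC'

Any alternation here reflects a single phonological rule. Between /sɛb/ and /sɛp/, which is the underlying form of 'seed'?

/sɛb/

'seed' shows [b] ~ [p] at the end of the stem ([sɛbɔ] vs [sɛp]).
The stem 'water' ([lɛpɔ], [lɛp]) shows [p] unchanged in both environments, so [p] cannot be basic with [b] derived before the ACC suffix.
Therefore /b/ is basic and [p] is derived by word-final obstruent devoicing (voiced obstruents become voiceless word-finally).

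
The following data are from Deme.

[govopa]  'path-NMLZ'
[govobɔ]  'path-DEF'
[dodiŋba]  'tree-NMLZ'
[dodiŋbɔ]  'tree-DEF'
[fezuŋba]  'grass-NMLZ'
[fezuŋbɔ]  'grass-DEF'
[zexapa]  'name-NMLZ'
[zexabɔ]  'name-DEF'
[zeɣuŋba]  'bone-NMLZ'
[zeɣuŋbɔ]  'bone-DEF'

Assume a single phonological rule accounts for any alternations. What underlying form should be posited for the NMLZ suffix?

/-pa/

The NMLZ morpheme has two allomorphs, [-ba] and [-pa].
The DEF suffix, which begins with [b], is invariant after every stem; so [b] is not altered by any rule here.
So the underlying form is /-pa/, and voiceless stops become voiced after a nasal.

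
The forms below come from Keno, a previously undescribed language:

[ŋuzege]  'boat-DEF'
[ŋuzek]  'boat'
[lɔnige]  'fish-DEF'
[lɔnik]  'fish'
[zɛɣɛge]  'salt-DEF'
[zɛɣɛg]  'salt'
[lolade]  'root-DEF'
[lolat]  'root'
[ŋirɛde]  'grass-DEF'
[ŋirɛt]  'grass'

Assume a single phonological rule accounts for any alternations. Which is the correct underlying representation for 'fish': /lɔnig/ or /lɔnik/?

/lɔnik/

The root 'fish' surfaces as [lɔnige] and [lɔnik], with a stem-final [g] ~ [k] alternation.
The stem 'salt' ([zɛɣɛge], [zɛɣɛg]) shows [g] unchanged in both environments, so [g] cannot be basic with [k] derived in isolation.
The alternation reflects intervocalic voicing: voiceless stops become voiced between vowels. /k/ is underlying.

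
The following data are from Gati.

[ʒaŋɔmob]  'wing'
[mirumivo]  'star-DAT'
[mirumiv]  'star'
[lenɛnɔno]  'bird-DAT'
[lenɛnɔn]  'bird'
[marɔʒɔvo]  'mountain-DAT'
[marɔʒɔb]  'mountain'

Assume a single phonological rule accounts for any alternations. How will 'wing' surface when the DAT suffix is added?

'mountain' shows [v] ~ [b] at the end of the stem ([marɔʒɔvo] vs [marɔʒɔb]).
The stem 'star' ([mirumivo], [mirumiv]) shows [v] unchanged in both environments, so [v] cannot be basic with [b] derived in isolation.
The underlying segment must be /b/; voiced stops become fricatives between vowels, yielding [v] there.
The one attested form of 'wing', [ʒaŋɔmob], shows underlying /ʒaŋɔmob/. Applying the same rule between vowels gives [ʒaŋɔmovo].

[ʒaŋɔmovo]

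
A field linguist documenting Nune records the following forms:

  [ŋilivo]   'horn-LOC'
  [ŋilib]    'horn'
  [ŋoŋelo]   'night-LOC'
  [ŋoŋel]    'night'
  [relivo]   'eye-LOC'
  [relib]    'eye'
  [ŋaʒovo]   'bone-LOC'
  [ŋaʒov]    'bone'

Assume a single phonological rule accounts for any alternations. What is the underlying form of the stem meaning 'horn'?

/ŋilib/

The root 'horn' surfaces as [ŋilivo] and [ŋilib], with a stem-final [v] ~ [b] alternation.
The stem 'bone' ([ŋaʒovo], [ŋaʒov]) shows [v] unchanged in both environments, so [v] cannot be basic with [b] derived in isolation.
Therefore /b/ is basic and [v] is derived by intervocalic spirantization (voiced stops become fricatives between vowels).
Hence 'horn' is /ŋilib/ underlyingly.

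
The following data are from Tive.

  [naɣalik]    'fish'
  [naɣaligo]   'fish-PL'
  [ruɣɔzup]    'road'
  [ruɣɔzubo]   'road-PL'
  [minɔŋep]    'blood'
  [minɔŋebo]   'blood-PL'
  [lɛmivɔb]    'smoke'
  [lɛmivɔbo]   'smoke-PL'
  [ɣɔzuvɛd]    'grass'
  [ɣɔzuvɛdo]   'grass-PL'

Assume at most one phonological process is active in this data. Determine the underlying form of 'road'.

/ruɣɔzup/

In [ruɣɔzup] and [ruɣɔzubo] the final segment of 'road' alternates: [p] ~ [b].
The stem 'smoke' ([lɛmivɔb], [lɛmivɔbo]) shows [b] unchanged in both environments, so [b] cannot be basic with [p] derived in isolation.
Therefore /p/ is basic and [b] is derived by intervocalic voicing (voiceless stops become voiced between vowels).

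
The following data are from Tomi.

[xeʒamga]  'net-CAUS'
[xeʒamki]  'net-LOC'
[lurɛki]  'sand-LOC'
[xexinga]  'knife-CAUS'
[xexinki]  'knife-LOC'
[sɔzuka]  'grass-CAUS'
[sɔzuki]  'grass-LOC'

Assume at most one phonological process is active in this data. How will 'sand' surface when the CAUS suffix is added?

[lurɛka]

The CAUS morpheme has two allomorphs, [-ga] and [-ka].
The LOC suffix, which begins with [k], is invariant after every stem; so [k] is not altered by any rule here.
The CAUS suffix is therefore /-ga/ underlyingly, with post-vocalic devoicing: voiced stops become voiceless after a vowel.
After 'sand', which ends in a vowel, the suffix surfaces as [-ka], giving [lurɛka].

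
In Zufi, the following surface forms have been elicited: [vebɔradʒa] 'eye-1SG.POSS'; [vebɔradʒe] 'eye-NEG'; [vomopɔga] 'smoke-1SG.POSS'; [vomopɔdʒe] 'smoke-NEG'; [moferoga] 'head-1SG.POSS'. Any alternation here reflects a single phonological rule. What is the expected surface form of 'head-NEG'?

[moferodʒe]

The root 'smoke' surfaces as [vomopɔga] and [vomopɔdʒe], with a stem-final [g] ~ [dʒ] alternation.
But 'eye' keeps [dʒ] in both environments ([vebɔradʒa], [vebɔradʒe]), so there is no rule changing /dʒ/ to [g] before the 1SG.POSS suffix.
So /g/ is underlying, and a rule of palatalization before a front vowel — /g/ becomes palato-alveolar [dʒ] before a front vowel — gives [dʒ].
From [moferoga] the stem 'head' is /moferog/; before a front vowel this yields [moferodʒe].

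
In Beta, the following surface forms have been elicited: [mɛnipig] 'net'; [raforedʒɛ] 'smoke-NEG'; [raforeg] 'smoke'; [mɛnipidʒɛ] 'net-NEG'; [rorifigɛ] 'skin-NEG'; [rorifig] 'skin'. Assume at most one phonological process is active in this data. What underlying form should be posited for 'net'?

/mɛnipidʒ/

The root 'net' surfaces as [mɛnipig] and [mɛnipidʒɛ], with a stem-final [g] ~ [dʒ] alternation.
Compare 'skin', with invariant [g] in [rorifig] and [rorifigɛ]: an analysis with underlying /g/ and a rule producing [dʒ] before the NEG suffix would wrongly predict alternation here too.
The underlying segment must be /dʒ/; palato-alveolar /dʒ/ becomes [g] when no front vowel follows, yielding [g] there.
So 'net' = /mɛnipidʒ/.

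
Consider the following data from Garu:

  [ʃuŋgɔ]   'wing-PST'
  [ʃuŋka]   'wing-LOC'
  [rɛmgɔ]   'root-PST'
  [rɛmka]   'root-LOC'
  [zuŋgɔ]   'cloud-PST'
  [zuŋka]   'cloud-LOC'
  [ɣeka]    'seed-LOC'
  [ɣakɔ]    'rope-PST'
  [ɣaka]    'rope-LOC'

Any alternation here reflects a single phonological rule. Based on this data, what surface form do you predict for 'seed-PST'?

The PST suffix surfaces as [-gɔ] and [-kɔ], depending on the final segment of the stem.
The LOC suffix, which begins with [k], is invariant after every stem; so [k] is not altered by any rule here.
So the underlying form is /-gɔ/, and voiced stops become voiceless after a vowel.
After 'seed', which ends in a vowel, the suffix surfaces as [-kɔ], giving [ɣekɔ].

[ɣekɔ]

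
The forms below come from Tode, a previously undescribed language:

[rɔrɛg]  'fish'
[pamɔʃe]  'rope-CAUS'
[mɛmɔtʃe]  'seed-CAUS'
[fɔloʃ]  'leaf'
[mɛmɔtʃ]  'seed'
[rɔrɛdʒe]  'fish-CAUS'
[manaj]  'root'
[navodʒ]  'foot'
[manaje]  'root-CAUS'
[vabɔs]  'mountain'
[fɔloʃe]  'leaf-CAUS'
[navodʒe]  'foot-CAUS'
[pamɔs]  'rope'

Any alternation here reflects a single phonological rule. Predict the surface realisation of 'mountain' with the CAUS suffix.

The stem for 'rope' ends in [s] in [pamɔs] but [ʃ] in [pamɔʃe].
The stem 'leaf' ([fɔloʃ], [fɔloʃe]) shows [ʃ] unchanged in both environments, so [ʃ] cannot be basic with [s] derived in isolation.
The underlying segment must be /s/; /g/ and /s/ become palato-alveolar [dʒ] and [ʃ] before a front vowel, yielding [ʃ] there.
From [vabɔs] the stem 'mountain' is /vabɔs/; before a front vowel this yields [vabɔʃe].

[vabɔʃe]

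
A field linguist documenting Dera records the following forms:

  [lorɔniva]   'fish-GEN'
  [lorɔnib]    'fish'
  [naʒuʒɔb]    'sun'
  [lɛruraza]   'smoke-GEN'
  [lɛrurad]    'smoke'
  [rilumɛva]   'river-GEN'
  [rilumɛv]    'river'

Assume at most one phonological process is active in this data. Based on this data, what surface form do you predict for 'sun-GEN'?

[naʒuʒɔva]

The stem for 'fish' ends in [v] in [lorɔniva] but [b] in [lorɔnib].
The stem 'river' ([rilumɛva], [rilumɛv]) shows [v] unchanged in both environments, so [v] cannot be basic with [b] derived in isolation.
The underlying segment must be /b/; voiced stops become fricatives between vowels, yielding [v] there.
The one attested form of 'sun', [naʒuʒɔb], shows underlying /naʒuʒɔb/. Applying the same rule between vowels gives [naʒuʒɔva].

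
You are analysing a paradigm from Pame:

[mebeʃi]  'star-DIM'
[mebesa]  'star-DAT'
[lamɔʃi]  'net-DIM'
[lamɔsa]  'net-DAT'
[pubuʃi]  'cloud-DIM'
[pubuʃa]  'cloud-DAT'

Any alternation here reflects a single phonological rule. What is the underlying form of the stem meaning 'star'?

/mebes/

The stem for 'star' ends in [ʃ] in [mebeʃi] but [s] in [mebesa].
The stem 'cloud' ([pubuʃi], [pubuʃa]) shows [ʃ] unchanged in both environments, so [ʃ] cannot be basic with [s] derived before the DAT suffix.
So /s/ is underlying, and a rule of palatalization before a front vowel — /s/ becomes palato-alveolar [ʃ] before a front vowel — gives [ʃ].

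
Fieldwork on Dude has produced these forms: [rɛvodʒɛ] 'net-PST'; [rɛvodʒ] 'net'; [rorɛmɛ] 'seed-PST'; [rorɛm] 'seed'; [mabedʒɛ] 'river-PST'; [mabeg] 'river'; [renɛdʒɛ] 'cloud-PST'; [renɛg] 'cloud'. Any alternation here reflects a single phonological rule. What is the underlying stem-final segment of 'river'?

/g/

The root 'river' surfaces as [mabedʒɛ] and [mabeg], with a stem-final [dʒ] ~ [g] alternation.
But 'net' keeps [dʒ] in both environments ([rɛvodʒɛ], [rɛvodʒ]), so there is no rule changing /dʒ/ to [g] in isolation.
Therefore /g/ is basic and [dʒ] is derived by palatalization before a front vowel (/g/ becomes palato-alveolar [dʒ] before a front vowel).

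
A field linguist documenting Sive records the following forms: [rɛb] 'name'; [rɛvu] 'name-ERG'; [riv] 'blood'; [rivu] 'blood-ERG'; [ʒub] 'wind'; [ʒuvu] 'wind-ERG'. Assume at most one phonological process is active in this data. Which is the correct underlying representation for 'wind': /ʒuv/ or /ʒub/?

/ʒub/

In [ʒub] and [ʒuvu] the final segment of 'wind' alternates: [b] ~ [v].
But 'blood' keeps [v] in both environments ([riv], [rivu]), so there is no rule changing /v/ to [b] in isolation.
The alternation reflects intervocalic spirantization: voiced stops become fricatives between vowels. /b/ is underlying.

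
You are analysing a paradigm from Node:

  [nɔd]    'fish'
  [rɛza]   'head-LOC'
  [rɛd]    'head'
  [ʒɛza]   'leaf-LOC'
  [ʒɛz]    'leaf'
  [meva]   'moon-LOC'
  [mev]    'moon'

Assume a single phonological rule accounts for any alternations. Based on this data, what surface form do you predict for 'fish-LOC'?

In [rɛza] and [rɛd] the final segment of 'head' alternates: [z] ~ [d].
Compare 'leaf', with invariant [z] in [ʒɛza] and [ʒɛz]: an analysis with underlying /z/ and a rule producing [d] in isolation would wrongly predict alternation here too.
So /d/ is underlying, and a rule of intervocalic spirantization — voiced stops become fricatives between vowels — gives [z].
From [nɔd] the stem 'fish' is /nɔd/; between vowels this yields [nɔza].

[nɔza]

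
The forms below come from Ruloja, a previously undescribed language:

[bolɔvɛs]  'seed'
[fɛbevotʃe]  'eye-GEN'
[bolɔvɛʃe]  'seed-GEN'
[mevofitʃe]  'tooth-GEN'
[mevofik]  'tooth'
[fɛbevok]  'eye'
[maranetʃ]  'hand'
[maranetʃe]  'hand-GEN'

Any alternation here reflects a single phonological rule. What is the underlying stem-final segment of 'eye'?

In [fɛbevok] and [fɛbevotʃe] the final segment of 'eye' alternates: [k] ~ [tʃ].
Compare 'hand', with invariant [tʃ] in [maranetʃ] and [maranetʃe]: an analysis with underlying /tʃ/ and a rule producing [k] in isolation would wrongly predict alternation here too.
The alternation reflects palatalization before a front vowel: /k/ and /s/ become palato-alveolar [tʃ] and [ʃ] before a front vowel. /k/ is underlying.

/k/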